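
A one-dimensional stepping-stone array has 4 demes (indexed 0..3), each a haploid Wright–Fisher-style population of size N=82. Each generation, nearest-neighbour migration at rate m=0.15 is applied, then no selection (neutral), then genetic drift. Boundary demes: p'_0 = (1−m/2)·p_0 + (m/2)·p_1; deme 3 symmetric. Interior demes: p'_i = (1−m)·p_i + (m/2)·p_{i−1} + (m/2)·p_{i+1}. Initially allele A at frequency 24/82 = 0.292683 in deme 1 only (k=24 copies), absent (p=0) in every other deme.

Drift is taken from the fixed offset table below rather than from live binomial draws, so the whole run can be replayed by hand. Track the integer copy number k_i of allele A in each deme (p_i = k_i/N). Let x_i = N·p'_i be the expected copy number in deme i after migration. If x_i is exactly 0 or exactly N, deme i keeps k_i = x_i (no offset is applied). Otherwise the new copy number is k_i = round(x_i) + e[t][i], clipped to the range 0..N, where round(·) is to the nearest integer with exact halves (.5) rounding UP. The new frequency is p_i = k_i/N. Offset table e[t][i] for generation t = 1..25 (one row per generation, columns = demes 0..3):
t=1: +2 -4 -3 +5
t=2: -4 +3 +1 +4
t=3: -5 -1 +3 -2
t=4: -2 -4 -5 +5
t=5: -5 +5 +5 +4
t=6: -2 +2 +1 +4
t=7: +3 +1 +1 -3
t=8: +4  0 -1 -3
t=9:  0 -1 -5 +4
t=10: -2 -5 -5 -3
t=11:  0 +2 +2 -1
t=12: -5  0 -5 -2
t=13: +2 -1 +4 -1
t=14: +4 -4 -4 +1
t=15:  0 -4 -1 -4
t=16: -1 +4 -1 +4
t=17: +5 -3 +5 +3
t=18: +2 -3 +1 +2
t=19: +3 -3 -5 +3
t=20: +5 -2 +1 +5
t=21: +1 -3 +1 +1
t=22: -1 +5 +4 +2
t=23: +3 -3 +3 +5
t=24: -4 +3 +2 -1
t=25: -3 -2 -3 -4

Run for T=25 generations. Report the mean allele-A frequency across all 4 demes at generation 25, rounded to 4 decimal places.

t=0: k=[0 24 0 0]
t=1: x=[1.8000 20.4000 1.8000 0.0000] k=[4 16 0 0]
t=2: x=[4.9000 13.9000 1.2000 0.0000] k=[1 17 2 0]
t=3: x=[2.2000 14.6750 2.9750 0.1500] k=[0 14 6 0]
t=4: x=[1.0500 12.3500 6.1500 0.4500] k=[0 8 1 5]
t=5: x=[0.6000 6.8750 1.8250 4.7000] k=[0 12 7 9]
t=6: x=[0.9000 10.7250 7.5250 8.8500] k=[0 13 9 13]
t=7: x=[0.9750 11.7250 9.6000 12.7000] k=[4 13 11 10]
t=8: x=[4.6750 12.1750 11.0750 10.0750] k=[9 12 10 7]
t=9: x=[9.2250 11.6250 9.9250 7.2250] k=[9 11 5 11]
t=10: x=[9.1500 10.4000 5.9000 10.5500] k=[7 5 1 8]
t=11: x=[6.8500 4.8500 1.8250 7.4750] k=[7 7 4 6]
t=12: x=[7.0000 6.7750 4.3750 5.8500] k=[2 7 0 4]
t=13: x=[2.3750 6.1000 0.8250 3.7000] k=[4 5 5 3]
t=14: x=[4.0750 4.9250 4.8500 3.1500] k=[8 1 1 4]
t=15: x=[7.4750 1.5250 1.2250 3.7750] k=[7 0 0 0]
t=16: x=[6.4750 0.5250 0.0000 0.0000] k=[5 5 0 0]
t=17: x=[5.0000 4.6250 0.3750 0.0000] k=[10 2 5 0]
t=18: x=[9.4000 2.8250 4.4000 0.3750] k=[11 0 5 2]
t=19: x=[10.1750 1.2000 4.4000 2.2250] k=[13 0 0 5]
t=20: x=[12.0250 0.9750 0.3750 4.6250] k=[17 0 1 10]
t=21: x=[15.7250 1.3500 1.6000 9.3250] k=[17 0 3 10]
t=22: x=[15.7250 1.5000 3.3000 9.4750] k=[15 7 7 11]
t=23: x=[14.4000 7.6000 7.3000 10.7000] k=[17 5 10 16]
t=24: x=[16.1000 6.2750 10.0750 15.5500] k=[12 9 12 15]
t=25: x=[11.7750 9.4500 12.0000 14.7750] k=[9 7 9 11]

0.1098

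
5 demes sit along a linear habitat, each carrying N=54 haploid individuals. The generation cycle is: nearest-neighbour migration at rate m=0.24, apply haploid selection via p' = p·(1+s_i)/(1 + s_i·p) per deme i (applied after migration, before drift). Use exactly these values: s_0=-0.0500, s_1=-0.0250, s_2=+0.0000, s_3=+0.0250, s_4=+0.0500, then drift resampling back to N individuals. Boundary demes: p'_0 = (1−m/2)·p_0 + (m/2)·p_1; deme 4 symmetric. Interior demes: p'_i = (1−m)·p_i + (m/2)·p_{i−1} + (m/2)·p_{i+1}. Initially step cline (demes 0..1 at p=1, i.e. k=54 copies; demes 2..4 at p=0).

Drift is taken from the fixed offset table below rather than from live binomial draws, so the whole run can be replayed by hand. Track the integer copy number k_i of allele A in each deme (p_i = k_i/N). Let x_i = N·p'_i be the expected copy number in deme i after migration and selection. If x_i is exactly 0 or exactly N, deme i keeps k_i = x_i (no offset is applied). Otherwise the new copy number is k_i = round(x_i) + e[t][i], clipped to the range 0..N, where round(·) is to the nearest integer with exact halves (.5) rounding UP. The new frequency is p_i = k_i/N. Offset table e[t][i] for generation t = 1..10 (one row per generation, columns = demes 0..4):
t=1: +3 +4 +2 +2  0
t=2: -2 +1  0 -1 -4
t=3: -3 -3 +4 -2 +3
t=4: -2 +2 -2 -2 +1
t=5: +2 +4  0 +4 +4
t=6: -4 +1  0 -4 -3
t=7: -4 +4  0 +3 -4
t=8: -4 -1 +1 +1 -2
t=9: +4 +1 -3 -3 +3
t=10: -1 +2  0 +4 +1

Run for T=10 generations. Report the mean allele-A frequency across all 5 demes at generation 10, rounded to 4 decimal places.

0.3926

t=0: k=[54 54 0 0 0]
t=1: x=[54.0000 47.3742 6.4800 0.0000 0.0000] k=[54 51 8 0 0]
t=2: x=[53.6212 46.0295 12.2000 0.9836 0.0000] k=[52 47 12 0 0]
t=3: x=[51.2701 43.1827 14.7600 1.4750 0.0000] k=[48 40 19 0 0]
t=4: x=[46.7230 38.1581 19.2400 2.3345 0.0000] k=[45 40 17 0 0]
t=5: x=[43.9884 37.5519 17.7200 2.0890 0.0000] k=[46 42 18 6 0]
t=6: x=[45.1469 39.3311 19.4400 6.8666 0.7555] k=[41 40 19 3 0]
t=7: x=[40.3638 37.3095 19.6000 4.6642 0.3779] k=[36 41 20 8 0]
t=8: x=[35.9896 37.5923 21.0800 8.6580 1.0071] k=[32 37 22 10 0]
t=9: x=[31.9339 34.2842 22.3600 10.4465 1.2586] k=[36 35 19 7 4]
t=10: x=[35.2573 32.8753 19.4800 8.2511 4.5596] k=[34 35 19 12 6]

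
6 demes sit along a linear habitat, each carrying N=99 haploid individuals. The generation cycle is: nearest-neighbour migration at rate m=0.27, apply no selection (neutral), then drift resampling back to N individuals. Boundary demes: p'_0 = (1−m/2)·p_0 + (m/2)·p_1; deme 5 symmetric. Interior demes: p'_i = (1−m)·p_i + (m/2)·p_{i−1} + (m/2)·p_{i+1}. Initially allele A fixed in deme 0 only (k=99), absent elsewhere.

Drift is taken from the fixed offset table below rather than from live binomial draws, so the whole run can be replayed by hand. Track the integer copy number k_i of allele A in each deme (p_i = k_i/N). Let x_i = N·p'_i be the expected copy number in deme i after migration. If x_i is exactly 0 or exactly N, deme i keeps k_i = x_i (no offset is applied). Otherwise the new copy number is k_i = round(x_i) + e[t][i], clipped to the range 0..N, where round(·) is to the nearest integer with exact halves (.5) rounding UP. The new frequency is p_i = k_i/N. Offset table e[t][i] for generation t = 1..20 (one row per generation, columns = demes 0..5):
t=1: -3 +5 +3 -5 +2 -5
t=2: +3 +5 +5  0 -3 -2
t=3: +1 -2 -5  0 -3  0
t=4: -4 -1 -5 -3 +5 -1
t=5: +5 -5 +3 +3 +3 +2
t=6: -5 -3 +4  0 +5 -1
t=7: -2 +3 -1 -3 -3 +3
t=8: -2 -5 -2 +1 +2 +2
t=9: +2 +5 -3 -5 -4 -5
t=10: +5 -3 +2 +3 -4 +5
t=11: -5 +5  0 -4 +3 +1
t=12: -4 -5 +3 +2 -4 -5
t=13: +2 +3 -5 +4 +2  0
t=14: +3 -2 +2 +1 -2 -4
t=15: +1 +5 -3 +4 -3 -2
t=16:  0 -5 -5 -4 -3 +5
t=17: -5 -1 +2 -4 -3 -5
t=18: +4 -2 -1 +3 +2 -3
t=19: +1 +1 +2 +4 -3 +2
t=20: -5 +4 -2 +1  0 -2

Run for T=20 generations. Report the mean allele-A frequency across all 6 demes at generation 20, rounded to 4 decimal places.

t=0: k=[99 0 0 0 0 0]
t=1: x=[85.6350 13.3650 0.0000 0.0000 0.0000 0.0000] k=[83 18 0 0 0 0]
t=2: x=[74.2250 24.3450 2.4300 0.0000 0.0000 0.0000] k=[77 29 7 0 0 0]
t=3: x=[70.5200 32.5100 9.0250 0.9450 0.0000 0.0000] k=[72 31 4 1 0 0]
t=4: x=[66.4650 32.8900 7.2400 1.2700 0.1350 0.0000] k=[62 32 2 0 5 0]
t=5: x=[57.9500 32.0000 5.7800 0.9450 3.6500 0.6750] k=[63 27 9 4 7 3]
t=6: x=[58.1400 29.4300 10.7550 5.0800 6.0550 3.5400] k=[53 26 15 5 11 3]
t=7: x=[49.3550 28.1600 15.1350 7.1600 9.1100 4.0800] k=[47 31 14 4 6 7]
t=8: x=[44.8400 30.8650 14.9450 5.6200 5.8650 6.8650] k=[43 26 13 7 8 9]
t=9: x=[40.7050 26.5400 13.9450 7.9450 8.0000 8.8650] k=[43 32 11 3 4 4]
t=10: x=[41.5150 30.6500 12.7550 4.2150 3.8650 4.0000] k=[47 28 15 7 0 9]
t=11: x=[44.4350 28.8100 15.6750 7.1350 2.1600 7.7850] k=[39 34 16 3 5 9]
t=12: x=[38.3250 32.2450 16.6750 5.0250 5.2700 8.4600] k=[34 27 20 7 1 3]
t=13: x=[33.0550 27.0000 19.1900 7.9450 2.0800 2.7300] k=[35 30 14 12 4 3]
t=14: x=[34.3250 28.5150 15.8900 11.1900 4.9450 3.1350] k=[37 27 18 12 3 0]
t=15: x=[35.6500 27.1350 18.4050 11.5950 3.8100 0.4050] k=[37 32 15 16 1 0]
t=16: x=[36.3250 30.3800 17.4300 13.8400 2.8900 0.1350] k=[36 25 12 10 0 5]
t=17: x=[34.5150 24.7300 13.4850 8.9200 2.0250 4.3250] k=[30 24 15 5 0 0]
t=18: x=[29.1900 23.5950 14.8650 5.6750 0.6750 0.0000] k=[33 22 14 9 3 0]
t=19: x=[31.5150 22.4050 14.4050 8.8650 3.4050 0.4050] k=[33 23 16 13 0 2]
t=20: x=[31.6500 23.4050 16.5400 11.6500 2.0250 1.7300] k=[27 27 15 13 2 0]

0.1414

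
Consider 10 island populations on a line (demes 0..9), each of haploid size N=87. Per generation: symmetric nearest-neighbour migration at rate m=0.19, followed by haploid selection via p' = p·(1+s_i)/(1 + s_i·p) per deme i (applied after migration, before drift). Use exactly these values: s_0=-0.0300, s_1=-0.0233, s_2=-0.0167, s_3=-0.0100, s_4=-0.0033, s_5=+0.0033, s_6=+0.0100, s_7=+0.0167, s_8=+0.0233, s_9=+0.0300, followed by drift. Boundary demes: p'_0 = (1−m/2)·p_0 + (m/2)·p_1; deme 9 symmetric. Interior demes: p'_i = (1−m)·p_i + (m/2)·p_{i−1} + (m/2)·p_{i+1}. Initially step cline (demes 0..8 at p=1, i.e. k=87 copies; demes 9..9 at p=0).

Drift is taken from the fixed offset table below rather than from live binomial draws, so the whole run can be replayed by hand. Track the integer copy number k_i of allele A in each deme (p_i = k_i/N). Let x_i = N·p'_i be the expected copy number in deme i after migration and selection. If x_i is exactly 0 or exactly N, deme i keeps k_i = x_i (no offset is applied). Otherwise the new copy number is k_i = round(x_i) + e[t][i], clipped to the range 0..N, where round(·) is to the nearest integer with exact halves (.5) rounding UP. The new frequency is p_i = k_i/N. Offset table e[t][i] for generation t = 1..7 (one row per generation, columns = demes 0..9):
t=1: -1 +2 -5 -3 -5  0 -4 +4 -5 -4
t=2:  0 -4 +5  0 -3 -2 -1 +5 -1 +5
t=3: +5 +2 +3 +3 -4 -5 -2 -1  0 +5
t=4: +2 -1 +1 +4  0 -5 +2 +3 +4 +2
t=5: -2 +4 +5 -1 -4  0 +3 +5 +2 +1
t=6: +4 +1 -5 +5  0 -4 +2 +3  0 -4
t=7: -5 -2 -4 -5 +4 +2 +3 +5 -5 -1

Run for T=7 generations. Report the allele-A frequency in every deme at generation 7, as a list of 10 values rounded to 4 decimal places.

[1.0000, 1.0000, 1.0000, 1.0000, 1.0000, 1.0000, 1.0000, 1.0000, 0.7011, 0.4483]

t=0: k=[87 87 87 87 87 87 87 87 87 0]
t=1: x=[87.0000 87.0000 87.0000 87.0000 87.0000 87.0000 87.0000 87.0000 78.9057 8.4888] k=[87 87 87 87 87 87 87 87 74 4]
t=2: x=[87.0000 87.0000 87.0000 87.0000 87.0000 87.0000 87.0000 85.7850 68.9171 10.9294] k=[87 87 87 87 87 87 87 87 68 16]
t=3: x=[87.0000 87.0000 87.0000 87.0000 87.0000 87.0000 87.0000 85.2240 65.2430 21.4136] k=[87 87 87 87 87 87 87 84 65 26]
t=4: x=[87.0000 87.0000 87.0000 87.0000 87.0000 87.0000 86.7178 82.5504 63.4972 30.2859] k=[87 87 87 87 87 87 87 86 67 32]
t=5: x=[87.0000 87.0000 87.0000 87.0000 87.0000 87.0000 86.9059 84.3331 65.8509 35.9469] k=[87 87 87 87 87 87 87 87 68 37]
t=6: x=[87.0000 87.0000 87.0000 87.0000 87.0000 87.0000 87.0000 85.2240 67.2143 40.5843] k=[87 87 87 87 87 87 87 87 67 37]
t=7: x=[87.0000 87.0000 87.0000 87.0000 87.0000 87.0000 87.0000 85.1305 66.4141 40.4891] k=[87 87 87 87 87 87 87 87 61 39]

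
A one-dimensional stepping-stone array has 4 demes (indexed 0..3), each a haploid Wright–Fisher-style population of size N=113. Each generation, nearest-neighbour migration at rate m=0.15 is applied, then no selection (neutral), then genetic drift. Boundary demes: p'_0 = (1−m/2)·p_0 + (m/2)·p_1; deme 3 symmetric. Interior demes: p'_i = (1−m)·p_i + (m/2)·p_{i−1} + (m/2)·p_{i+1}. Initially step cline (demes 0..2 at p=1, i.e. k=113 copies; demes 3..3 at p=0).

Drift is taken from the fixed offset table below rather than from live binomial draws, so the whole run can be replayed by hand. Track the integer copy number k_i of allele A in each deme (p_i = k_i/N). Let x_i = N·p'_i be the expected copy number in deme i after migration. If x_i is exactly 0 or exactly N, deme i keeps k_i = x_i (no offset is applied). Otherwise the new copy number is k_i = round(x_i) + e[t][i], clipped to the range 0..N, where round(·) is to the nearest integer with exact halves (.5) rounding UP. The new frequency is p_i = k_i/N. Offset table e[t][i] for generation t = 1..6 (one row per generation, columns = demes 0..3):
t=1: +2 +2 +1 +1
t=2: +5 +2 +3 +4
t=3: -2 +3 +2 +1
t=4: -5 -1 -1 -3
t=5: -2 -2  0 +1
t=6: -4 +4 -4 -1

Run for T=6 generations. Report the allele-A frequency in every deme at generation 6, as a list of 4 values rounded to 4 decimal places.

[0.9469, 0.9823, 0.7345, 0.3363]

t=0: k=[113 113 113 0]
t=1: x=[113.0000 113.0000 104.5250 8.4750] k=[113 113 106 9]
t=2: x=[113.0000 112.4750 99.2500 16.2750] k=[113 113 102 20]
t=3: x=[113.0000 112.1750 96.6750 26.1500] k=[113 113 99 27]
t=4: x=[113.0000 111.9500 94.6500 32.4000] k=[113 111 94 29]
t=5: x=[112.8500 109.8750 90.4000 33.8750] k=[111 108 90 35]
t=6: x=[110.7750 106.8750 87.2250 39.1250] k=[107 111 83 38]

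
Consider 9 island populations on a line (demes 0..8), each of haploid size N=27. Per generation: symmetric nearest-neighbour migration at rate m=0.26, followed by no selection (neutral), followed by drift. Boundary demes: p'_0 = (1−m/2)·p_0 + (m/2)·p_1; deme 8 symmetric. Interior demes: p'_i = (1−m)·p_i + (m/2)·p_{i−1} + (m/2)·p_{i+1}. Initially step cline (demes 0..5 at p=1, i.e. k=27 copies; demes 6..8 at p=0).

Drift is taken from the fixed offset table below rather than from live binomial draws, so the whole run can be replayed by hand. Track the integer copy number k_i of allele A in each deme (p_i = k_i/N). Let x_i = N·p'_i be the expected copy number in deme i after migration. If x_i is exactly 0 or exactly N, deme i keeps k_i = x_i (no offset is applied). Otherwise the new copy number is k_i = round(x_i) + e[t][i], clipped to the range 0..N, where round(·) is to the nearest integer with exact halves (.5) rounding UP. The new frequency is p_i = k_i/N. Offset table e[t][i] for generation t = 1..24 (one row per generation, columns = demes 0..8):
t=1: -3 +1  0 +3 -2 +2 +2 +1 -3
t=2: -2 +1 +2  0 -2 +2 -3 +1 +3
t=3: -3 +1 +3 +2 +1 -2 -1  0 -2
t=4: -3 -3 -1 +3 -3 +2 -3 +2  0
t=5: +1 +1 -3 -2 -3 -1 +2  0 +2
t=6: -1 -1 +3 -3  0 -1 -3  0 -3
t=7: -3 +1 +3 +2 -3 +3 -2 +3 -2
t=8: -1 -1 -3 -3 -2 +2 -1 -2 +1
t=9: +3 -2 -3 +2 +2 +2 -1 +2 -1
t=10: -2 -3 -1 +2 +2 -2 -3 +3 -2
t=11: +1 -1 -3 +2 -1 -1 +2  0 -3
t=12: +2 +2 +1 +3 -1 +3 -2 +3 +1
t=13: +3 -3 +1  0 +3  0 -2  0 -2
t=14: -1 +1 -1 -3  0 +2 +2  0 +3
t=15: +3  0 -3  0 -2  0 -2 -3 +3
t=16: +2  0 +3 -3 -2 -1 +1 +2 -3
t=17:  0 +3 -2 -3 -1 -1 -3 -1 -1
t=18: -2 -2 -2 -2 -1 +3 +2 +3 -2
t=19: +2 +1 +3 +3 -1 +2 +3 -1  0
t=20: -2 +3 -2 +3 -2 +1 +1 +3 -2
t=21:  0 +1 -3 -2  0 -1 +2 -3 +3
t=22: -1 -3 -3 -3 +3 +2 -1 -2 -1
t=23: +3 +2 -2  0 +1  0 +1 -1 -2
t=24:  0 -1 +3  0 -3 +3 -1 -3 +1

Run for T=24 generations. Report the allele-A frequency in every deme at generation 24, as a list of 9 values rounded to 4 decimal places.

t=0: k=[27 27 27 27 27 27 0 0 0]
t=1: x=[27.0000 27.0000 27.0000 27.0000 27.0000 23.4900 3.5100 0.0000 0.0000] k=[27 27 27 27 27 25 6 0 0]
t=2: x=[27.0000 27.0000 27.0000 27.0000 26.7400 22.7900 7.6900 0.7800 0.0000] k=[27 27 27 27 25 25 5 2 0]
t=3: x=[27.0000 27.0000 27.0000 26.7400 25.2600 22.4000 7.2100 2.1300 0.2600] k=[27 27 27 27 26 20 6 2 0]
t=4: x=[27.0000 27.0000 27.0000 26.8700 25.3500 18.9600 7.3000 2.2600 0.2600] k=[27 27 27 27 22 21 4 4 0]
t=5: x=[27.0000 27.0000 27.0000 26.3500 22.5200 18.9200 6.2100 3.4800 0.5200] k=[27 27 27 24 20 18 8 3 3]
t=6: x=[27.0000 27.0000 26.6100 23.8700 20.2600 16.9600 8.6500 3.6500 3.0000] k=[27 27 27 21 20 16 6 4 0]
t=7: x=[27.0000 27.0000 26.2200 21.6500 19.6100 15.2200 7.0400 3.7400 0.5200] k=[27 27 27 24 17 18 5 7 0]
t=8: x=[27.0000 27.0000 26.6100 23.4800 18.0400 16.1800 6.9500 5.8300 0.9100] k=[27 27 24 20 16 18 6 4 2]
t=9: x=[27.0000 26.6100 23.8700 20.0000 16.7800 16.1800 7.3000 4.0000 2.2600] k=[27 25 21 22 19 18 6 6 1]
t=10: x=[26.7400 24.7400 21.6500 21.4800 19.2600 16.5700 7.5600 5.3500 1.6500] k=[25 22 21 23 21 15 5 8 0]
t=11: x=[24.6100 22.2600 21.3900 22.4800 20.4800 14.4800 6.6900 6.5700 1.0400] k=[26 21 18 24 19 13 9 7 0]
t=12: x=[25.3500 21.2600 19.1700 22.5700 18.8700 13.2600 9.2600 6.3500 0.9100] k=[27 23 20 26 18 16 7 9 2]
t=13: x=[26.4800 23.1300 21.1700 24.1800 18.7800 15.0900 8.4300 7.8300 2.9100] k=[27 20 22 24 22 15 6 8 1]
t=14: x=[26.0900 21.1700 22.0000 23.4800 21.3500 14.7400 7.4300 6.8300 1.9100] k=[25 22 21 20 21 17 9 7 5]
t=15: x=[24.6100 22.2600 21.0000 20.2600 20.3500 16.4800 9.7800 7.0000 5.2600] k=[27 22 18 20 18 16 8 4 8]
t=16: x=[26.3500 22.1300 18.7800 19.4800 18.0000 15.2200 8.5200 5.0400 7.4800] k=[27 22 22 16 16 14 10 7 4]
t=17: x=[26.3500 22.6500 21.2200 16.7800 15.7400 13.7400 10.1300 7.0000 4.3900] k=[26 26 19 14 15 13 7 6 3]
t=18: x=[26.0000 25.0900 19.2600 14.7800 14.6100 12.4800 7.6500 5.7400 3.3900] k=[24 23 17 13 14 15 10 9 1]
t=19: x=[23.8700 22.3500 17.2600 13.6500 14.0000 14.2200 10.5200 8.0900 2.0400] k=[26 23 20 17 13 16 14 7 2]
t=20: x=[25.6100 23.0000 20.0000 16.8700 13.9100 15.3500 13.3500 7.2600 2.6500] k=[24 26 18 20 12 16 14 10 1]
t=21: x=[24.2600 24.7000 19.3000 18.7000 13.5600 15.2200 13.7400 9.3500 2.1700] k=[24 26 16 17 14 14 16 6 5]
t=22: x=[24.2600 24.4400 17.4300 16.4800 14.3900 14.2600 14.4400 7.1700 5.1300] k=[23 21 14 13 17 16 13 5 4]
t=23: x=[22.7400 20.3500 14.7800 13.6500 16.3500 15.7400 12.3500 5.9100 4.1300] k=[26 22 13 14 17 16 13 5 2]
t=24: x=[25.4800 21.3500 14.3000 14.2600 16.4800 15.7400 12.3500 5.6500 2.3900] k=[25 20 17 14 13 19 11 3 3]

[0.9259, 0.7407, 0.6296, 0.5185, 0.4815, 0.7037, 0.4074, 0.1111, 0.1111]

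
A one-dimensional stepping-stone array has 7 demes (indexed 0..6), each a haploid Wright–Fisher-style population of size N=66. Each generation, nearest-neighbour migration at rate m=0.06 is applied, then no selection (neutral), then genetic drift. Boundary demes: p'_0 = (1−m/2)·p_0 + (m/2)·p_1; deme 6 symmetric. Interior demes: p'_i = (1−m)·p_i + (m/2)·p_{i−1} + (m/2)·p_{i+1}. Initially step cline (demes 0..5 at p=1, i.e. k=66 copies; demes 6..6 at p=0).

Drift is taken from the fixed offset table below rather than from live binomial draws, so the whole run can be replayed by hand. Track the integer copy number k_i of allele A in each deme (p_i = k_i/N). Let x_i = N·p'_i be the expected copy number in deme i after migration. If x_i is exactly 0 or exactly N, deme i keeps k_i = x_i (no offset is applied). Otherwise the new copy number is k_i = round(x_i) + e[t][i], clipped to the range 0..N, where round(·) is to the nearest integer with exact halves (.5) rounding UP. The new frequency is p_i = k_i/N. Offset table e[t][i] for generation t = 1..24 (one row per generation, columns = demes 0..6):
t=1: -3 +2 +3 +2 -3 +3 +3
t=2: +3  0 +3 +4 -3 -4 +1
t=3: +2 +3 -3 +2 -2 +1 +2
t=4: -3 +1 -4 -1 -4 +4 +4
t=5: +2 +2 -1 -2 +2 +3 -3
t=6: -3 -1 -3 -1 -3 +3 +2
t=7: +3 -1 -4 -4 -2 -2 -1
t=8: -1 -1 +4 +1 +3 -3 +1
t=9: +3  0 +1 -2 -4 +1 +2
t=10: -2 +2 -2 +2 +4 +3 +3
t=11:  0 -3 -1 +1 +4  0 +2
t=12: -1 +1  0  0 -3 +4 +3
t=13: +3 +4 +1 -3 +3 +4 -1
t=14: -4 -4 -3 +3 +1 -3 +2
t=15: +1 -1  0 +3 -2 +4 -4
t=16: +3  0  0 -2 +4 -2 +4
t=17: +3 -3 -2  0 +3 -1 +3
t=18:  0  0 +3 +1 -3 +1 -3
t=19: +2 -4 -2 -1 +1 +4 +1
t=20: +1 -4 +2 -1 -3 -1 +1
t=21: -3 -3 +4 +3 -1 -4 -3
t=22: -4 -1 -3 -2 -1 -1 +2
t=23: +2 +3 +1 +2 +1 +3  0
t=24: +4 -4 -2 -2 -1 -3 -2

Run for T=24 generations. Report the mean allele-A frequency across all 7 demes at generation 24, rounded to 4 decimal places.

t=0: k=[66 66 66 66 66 66 0]
t=1: x=[66.0000 66.0000 66.0000 66.0000 66.0000 64.0200 1.9800] k=[66 66 66 66 66 66 5]
t=2: x=[66.0000 66.0000 66.0000 66.0000 66.0000 64.1700 6.8300] k=[66 66 66 66 66 60 8]
t=3: x=[66.0000 66.0000 66.0000 66.0000 65.8200 58.6200 9.5600] k=[66 66 66 66 64 60 12]
t=4: x=[66.0000 66.0000 66.0000 65.9400 63.9400 58.6800 13.4400] k=[66 66 66 65 60 63 17]
t=5: x=[66.0000 66.0000 65.9700 64.8800 60.2400 61.5300 18.3800] k=[66 66 65 63 62 65 15]
t=6: x=[66.0000 65.9700 64.9700 63.0300 62.1200 63.4100 16.5000] k=[66 65 62 62 59 66 19]
t=7: x=[65.9700 64.9400 62.0900 61.9100 59.3000 64.3800 20.4100] k=[66 64 58 58 57 62 19]
t=8: x=[65.9400 63.8800 58.1800 57.9700 57.1800 60.5600 20.2900] k=[65 63 62 59 60 58 21]
t=9: x=[64.9400 63.0300 61.9400 59.1200 59.9100 56.9500 22.1100] k=[66 63 63 57 56 58 24]
t=10: x=[65.9100 63.0900 62.8200 57.1500 56.0900 56.9200 25.0200] k=[64 65 61 59 60 60 28]
t=11: x=[64.0300 64.8500 61.0600 59.0900 59.9700 59.0400 28.9600] k=[64 62 60 60 64 59 31]
t=12: x=[63.9400 62.0000 60.0600 60.1200 63.7300 58.3100 31.8400] k=[63 63 60 60 61 62 35]
t=13: x=[63.0000 62.9100 60.0900 60.0300 61.0000 61.1600 35.8100] k=[66 66 61 57 64 65 35]
t=14: x=[66.0000 65.8500 61.0300 57.3300 63.8200 64.0700 35.9000] k=[66 62 58 60 65 61 38]
t=15: x=[65.8800 62.0000 58.1800 60.0900 64.7300 60.4300 38.6900] k=[66 61 58 63 63 64 35]
t=16: x=[65.8500 61.0600 58.2400 62.8500 63.0300 63.1000 35.8700] k=[66 61 58 61 66 61 40]
t=17: x=[65.8500 61.0600 58.1800 61.0600 65.7000 60.5200 40.6300] k=[66 58 56 61 66 60 44]
t=18: x=[65.7600 58.1800 56.2100 61.0000 65.6700 59.7000 44.4800] k=[66 58 59 62 63 61 41]
t=19: x=[65.7600 58.2700 59.0600 61.9400 62.9100 60.4600 41.6000] k=[66 54 57 61 64 64 43]
t=20: x=[65.6400 54.4500 57.0300 60.9700 63.9100 63.3700 43.6300] k=[66 50 59 60 61 62 45]
t=21: x=[65.5200 50.7500 58.7600 60.0000 61.0000 61.4600 45.5100] k=[63 48 63 63 60 57 43]
t=22: x=[62.5500 48.9000 62.5500 62.9100 60.0000 56.6700 43.4200] k=[59 48 60 61 59 56 45]
t=23: x=[58.6700 48.6900 59.6700 60.9100 58.9700 55.7600 45.3300] k=[61 52 61 63 60 59 45]
t=24: x=[60.7300 52.5400 60.7900 62.8500 60.0600 58.6100 45.4200] k=[65 49 59 61 59 56 43]

0.8485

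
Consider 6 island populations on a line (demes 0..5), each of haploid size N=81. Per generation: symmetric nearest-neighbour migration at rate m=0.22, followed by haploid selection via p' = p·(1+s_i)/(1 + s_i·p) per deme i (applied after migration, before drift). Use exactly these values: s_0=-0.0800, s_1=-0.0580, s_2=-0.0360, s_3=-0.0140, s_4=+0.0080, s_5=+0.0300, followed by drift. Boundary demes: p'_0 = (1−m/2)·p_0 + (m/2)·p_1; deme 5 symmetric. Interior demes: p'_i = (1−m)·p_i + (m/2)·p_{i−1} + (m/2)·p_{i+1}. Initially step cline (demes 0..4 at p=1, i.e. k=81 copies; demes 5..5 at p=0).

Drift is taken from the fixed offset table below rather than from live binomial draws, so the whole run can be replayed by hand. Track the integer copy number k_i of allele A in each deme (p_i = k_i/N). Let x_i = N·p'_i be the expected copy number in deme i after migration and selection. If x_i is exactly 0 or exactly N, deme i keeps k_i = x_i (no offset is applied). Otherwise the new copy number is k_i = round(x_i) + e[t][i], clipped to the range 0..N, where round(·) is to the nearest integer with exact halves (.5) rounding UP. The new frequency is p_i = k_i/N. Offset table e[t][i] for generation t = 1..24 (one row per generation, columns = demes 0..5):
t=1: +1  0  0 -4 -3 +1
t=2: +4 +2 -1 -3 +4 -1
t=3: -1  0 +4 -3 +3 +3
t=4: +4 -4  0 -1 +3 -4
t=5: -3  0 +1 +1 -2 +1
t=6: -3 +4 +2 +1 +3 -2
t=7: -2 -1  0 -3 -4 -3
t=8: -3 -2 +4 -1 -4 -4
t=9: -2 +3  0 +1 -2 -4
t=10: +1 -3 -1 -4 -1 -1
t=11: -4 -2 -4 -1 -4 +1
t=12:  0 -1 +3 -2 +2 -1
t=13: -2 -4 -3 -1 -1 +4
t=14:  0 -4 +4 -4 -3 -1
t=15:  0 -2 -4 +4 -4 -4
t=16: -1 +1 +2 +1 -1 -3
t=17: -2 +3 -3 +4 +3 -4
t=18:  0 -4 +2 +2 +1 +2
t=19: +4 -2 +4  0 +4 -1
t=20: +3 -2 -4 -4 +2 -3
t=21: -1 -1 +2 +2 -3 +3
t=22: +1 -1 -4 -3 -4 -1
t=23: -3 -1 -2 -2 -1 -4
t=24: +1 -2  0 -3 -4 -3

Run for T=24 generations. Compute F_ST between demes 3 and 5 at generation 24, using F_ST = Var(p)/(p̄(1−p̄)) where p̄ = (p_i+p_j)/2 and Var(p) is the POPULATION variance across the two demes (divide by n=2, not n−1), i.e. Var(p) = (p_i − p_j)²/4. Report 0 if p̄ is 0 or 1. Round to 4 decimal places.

0.0124

t=0: k=[81 81 81 81 81 0]
t=1: x=[81.0000 81.0000 81.0000 81.0000 72.1530 9.1471] k=[81 81 81 81 69 10]
t=2: x=[81.0000 81.0000 81.0000 79.6616 63.9376 16.8816] k=[81 81 81 77 68 16]
t=3: x=[81.0000 81.0000 80.5437 76.3891 63.3801 22.1931] k=[81 81 81 73 66 25]
t=4: x=[81.0000 81.0000 80.0875 73.0090 62.3745 30.0667] k=[81 81 80 72 65 26]
t=5: x=[81.0000 80.8832 79.1654 71.9978 61.5978 30.8526] k=[81 81 80 73 60 32]
t=6: x=[81.0000 80.8832 79.2793 72.2304 58.4798 35.6690] k=[81 81 81 73 61 34]
t=7: x=[81.0000 81.0000 80.0875 72.4528 59.4762 37.5647] k=[81 81 80 69 55 35]
t=8: x=[81.0000 80.8832 78.8237 68.5219 54.4823 37.7953] k=[81 79 81 68 50 34]
t=9: x=[80.7609 79.3459 79.2897 67.2902 50.3719 36.3513] k=[79 81 79 68 48 32]
t=10: x=[79.0689 80.5331 77.9026 66.8461 48.5950 34.3434] k=[80 78 77 63 48 33]
t=11: x=[79.6756 77.9388 75.3813 62.6910 48.1557 35.2373] k=[76 76 71 62 44 36]
t=12: x=[75.5942 75.1330 70.2220 60.7970 45.2592 37.4745] k=[76 74 73 59 47 36]
t=13: x=[75.3577 73.7239 71.2602 58.9948 47.2670 37.8053] k=[73 70 68 58 46 42]
t=14: x=[72.0259 69.5344 66.6932 57.5458 47.0373 43.0367] k=[72 66 71 54 44 42]
t=15: x=[70.6078 66.5128 68.1895 54.5193 45.0394 42.8171] k=[71 65 64 59 41 39]
t=16: x=[69.5441 64.7891 63.0530 57.3345 42.9208 39.8182] k=[69 66 65 58 42 37]
t=17: x=[67.7729 65.4843 63.8496 56.7713 43.3706 38.1460] k=[66 68 61 61 46 34]
t=18: x=[65.1857 66.3049 61.2272 59.1256 46.4879 35.9098] k=[65 62 63 61 47 38]
t=19: x=[63.5558 61.5713 62.1448 59.4578 47.7064 39.5880] k=[68 60 66 59 52 39]
t=20: x=[66.1345 60.6430 64.0846 58.7733 51.4896 41.0285] k=[69 59 60 55 53 38]
t=21: x=[66.9583 59.2733 58.7533 55.0821 51.7191 40.2484] k=[66 58 61 57 49 43]
t=22: x=[64.0285 58.2453 59.6587 56.3187 49.3737 44.2542] k=[65 57 56 53 45 43]
t=23: x=[62.9787 56.7676 55.1389 52.1888 45.8187 43.8152] k=[60 56 53 50 45 40]
t=24: x=[58.2200 55.0681 52.3245 49.5091 45.1593 41.1485] k=[59 53 52 47 41 38]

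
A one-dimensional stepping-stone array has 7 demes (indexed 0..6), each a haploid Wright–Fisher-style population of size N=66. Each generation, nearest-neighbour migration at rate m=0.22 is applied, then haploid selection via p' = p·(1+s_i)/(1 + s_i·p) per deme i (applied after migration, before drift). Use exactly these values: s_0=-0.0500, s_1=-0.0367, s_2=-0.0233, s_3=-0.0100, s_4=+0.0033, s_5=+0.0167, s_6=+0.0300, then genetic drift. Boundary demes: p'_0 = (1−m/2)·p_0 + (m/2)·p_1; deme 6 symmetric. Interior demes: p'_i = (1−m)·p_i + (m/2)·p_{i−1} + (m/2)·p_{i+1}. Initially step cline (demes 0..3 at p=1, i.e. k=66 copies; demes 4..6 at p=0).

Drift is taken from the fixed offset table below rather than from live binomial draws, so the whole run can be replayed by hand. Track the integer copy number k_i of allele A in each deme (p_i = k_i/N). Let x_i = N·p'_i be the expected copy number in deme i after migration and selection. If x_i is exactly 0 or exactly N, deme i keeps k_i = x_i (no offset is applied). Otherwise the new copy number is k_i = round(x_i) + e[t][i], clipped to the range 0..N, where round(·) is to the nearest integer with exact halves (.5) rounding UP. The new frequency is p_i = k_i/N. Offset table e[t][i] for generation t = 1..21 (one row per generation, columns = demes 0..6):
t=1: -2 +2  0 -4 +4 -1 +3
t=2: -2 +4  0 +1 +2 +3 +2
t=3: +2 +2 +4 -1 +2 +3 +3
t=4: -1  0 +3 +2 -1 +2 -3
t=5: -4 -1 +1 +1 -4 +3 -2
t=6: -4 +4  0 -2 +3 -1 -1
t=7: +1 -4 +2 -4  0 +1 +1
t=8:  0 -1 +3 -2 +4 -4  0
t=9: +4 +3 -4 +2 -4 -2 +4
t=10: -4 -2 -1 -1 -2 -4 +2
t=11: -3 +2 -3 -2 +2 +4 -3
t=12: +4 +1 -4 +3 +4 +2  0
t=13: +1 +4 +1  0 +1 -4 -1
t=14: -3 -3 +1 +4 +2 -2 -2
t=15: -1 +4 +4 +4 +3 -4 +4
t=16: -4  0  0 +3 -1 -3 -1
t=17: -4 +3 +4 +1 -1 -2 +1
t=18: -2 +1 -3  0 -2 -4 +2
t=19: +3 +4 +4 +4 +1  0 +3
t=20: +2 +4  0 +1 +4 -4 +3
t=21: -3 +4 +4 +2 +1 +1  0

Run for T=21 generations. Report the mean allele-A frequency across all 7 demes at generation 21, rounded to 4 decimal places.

0.6580

t=0: k=[66 66 66 66 0 0 0]
t=1: x=[66.0000 66.0000 66.0000 58.6748 7.2813 0.0000 0.0000] k=[66 66 66 55 11 0 0]
t=2: x=[66.0000 66.0000 64.7617 51.2552 14.6675 1.2298 0.0000] k=[66 66 65 52 17 4 0]
t=3: x=[66.0000 65.8858 63.6266 49.4557 19.4652 5.0669 0.4531] k=[66 66 66 48 21 8 3]
t=4: x=[66.0000 66.0000 63.9742 46.8738 22.5889 9.0081 3.6506] k=[66 66 66 49 22 11 1]
t=5: x=[66.0000 66.0000 64.0867 47.7677 23.8101 11.2639 2.1609] k=[66 66 65 49 20 14 0]
t=6: x=[66.0000 65.8858 63.2894 47.4362 22.5789 13.2950 1.5851] k=[66 66 63 45 26 12 1]
t=7: x=[66.0000 65.6575 61.2471 44.7454 26.6023 12.4969 2.2740] k=[66 62 63 41 27 13 3]
t=8: x=[65.5370 62.4257 60.3494 41.7260 27.0526 13.6181 4.2151] k=[66 61 63 40 31 10 4]
t=9: x=[65.4213 61.6195 60.1250 41.3851 29.7338 11.8097 4.7897] k=[66 65 56 43 26 10 9]
t=10: x=[65.8842 64.0505 55.3511 42.4079 26.1620 11.8097 9.3446] k=[62 62 54 41 24 8 11]
t=11: x=[61.8029 60.9483 53.2086 40.4027 24.1604 10.2324 10.9371] k=[59 63 50 38 26 14 8]
t=12: x=[59.1307 60.9586 49.8238 37.8379 26.0519 14.8497 8.8848] k=[63 62 46 41 30 17 9]
t=13: x=[62.7344 60.1538 46.8915 40.1822 29.8339 17.7642 10.1309] k=[64 64 48 40 31 14 9]
t=14: x=[63.8981 62.1052 48.5794 39.7312 30.1740 15.5157 9.7940] k=[61 59 50 44 32 14 8]
t=15: x=[60.5280 57.9700 50.0465 43.1902 31.3942 15.5157 8.8848] k=[60 62 54 47 34 12 13]
t=16: x=[59.9437 60.7212 53.8784 46.2010 33.0644 14.7185 13.1994] k=[56 61 54 49 32 12 12]
t=17: x=[56.1270 59.4631 53.9901 47.5467 31.7243 14.3855 12.2929] k=[52 62 58 49 31 12 13]
t=18: x=[52.5593 60.2673 57.2730 47.8782 30.9441 14.3855 13.1994] k=[51 61 54 48 29 10 15]
t=19: x=[51.5288 58.8964 53.8784 46.4319 29.0536 12.8101 14.7864] k=[55 63 58 50 30 13 18]
t=20: x=[55.4326 61.4130 57.4969 48.5513 30.3840 15.6166 17.8321] k=[57 65 57 50 34 12 21]
t=21: x=[57.5076 63.1394 56.9271 48.8829 33.3944 15.6065 20.4245] k=[55 66 61 51 34 17 20]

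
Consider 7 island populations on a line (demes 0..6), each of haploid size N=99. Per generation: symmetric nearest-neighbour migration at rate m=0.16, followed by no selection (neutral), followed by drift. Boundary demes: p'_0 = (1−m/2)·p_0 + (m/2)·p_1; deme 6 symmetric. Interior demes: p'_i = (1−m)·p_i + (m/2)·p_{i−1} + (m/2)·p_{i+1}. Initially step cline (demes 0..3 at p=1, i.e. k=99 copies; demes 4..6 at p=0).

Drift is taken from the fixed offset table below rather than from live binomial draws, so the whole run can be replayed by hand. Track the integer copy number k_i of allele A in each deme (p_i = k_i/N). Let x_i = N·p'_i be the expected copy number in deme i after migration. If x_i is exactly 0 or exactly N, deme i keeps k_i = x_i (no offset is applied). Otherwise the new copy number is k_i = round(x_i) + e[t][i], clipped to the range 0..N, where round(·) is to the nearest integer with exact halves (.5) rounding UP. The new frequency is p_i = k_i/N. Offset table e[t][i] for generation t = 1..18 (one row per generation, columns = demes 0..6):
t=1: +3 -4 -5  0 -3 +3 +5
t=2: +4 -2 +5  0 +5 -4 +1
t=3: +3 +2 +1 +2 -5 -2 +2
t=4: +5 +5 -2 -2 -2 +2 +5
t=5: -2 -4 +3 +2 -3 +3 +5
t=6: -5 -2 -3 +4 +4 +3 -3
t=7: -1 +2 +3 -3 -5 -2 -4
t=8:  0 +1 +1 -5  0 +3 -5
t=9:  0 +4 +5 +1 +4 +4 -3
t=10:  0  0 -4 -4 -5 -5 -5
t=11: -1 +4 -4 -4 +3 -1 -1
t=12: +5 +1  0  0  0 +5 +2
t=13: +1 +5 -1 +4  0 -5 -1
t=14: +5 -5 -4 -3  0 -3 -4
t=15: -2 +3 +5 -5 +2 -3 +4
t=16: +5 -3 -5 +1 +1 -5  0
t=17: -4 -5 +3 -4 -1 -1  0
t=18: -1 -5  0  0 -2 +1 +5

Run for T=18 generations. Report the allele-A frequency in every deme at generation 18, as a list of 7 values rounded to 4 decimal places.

[0.9293, 0.8081, 0.7677, 0.5152, 0.3131, 0.0909, 0.1010]

t=0: k=[99 99 99 99 0 0 0]
t=1: x=[99.0000 99.0000 99.0000 91.0800 7.9200 0.0000 0.0000] k=[99 99 99 91 5 0 0]
t=2: x=[99.0000 99.0000 98.3600 84.7600 11.4800 0.4000 0.0000] k=[99 99 99 85 16 0 0]
t=3: x=[99.0000 99.0000 97.8800 80.6000 20.2400 1.2800 0.0000] k=[99 99 99 83 15 0 0]
t=4: x=[99.0000 99.0000 97.7200 78.8400 19.2400 1.2000 0.0000] k=[99 99 96 77 17 3 0]
t=5: x=[99.0000 98.7600 94.7200 73.7200 20.6800 3.8800 0.2400] k=[99 95 98 76 18 7 5]
t=6: x=[98.6800 95.5600 96.0000 73.1200 21.7600 7.7200 5.1600] k=[94 94 93 77 26 11 2]
t=7: x=[94.0000 93.9200 91.8000 74.2000 28.8800 11.4800 2.7200] k=[93 96 95 71 24 9 0]
t=8: x=[93.2400 95.6800 93.1600 69.1600 26.5600 9.4800 0.7200] k=[93 97 94 64 27 12 0]
t=9: x=[93.3200 96.4400 91.8400 63.4400 28.7600 12.2400 0.9600] k=[93 99 97 64 33 16 0]
t=10: x=[93.4800 98.3600 94.5200 64.1600 34.1200 16.0800 1.2800] k=[93 98 91 60 29 11 0]
t=11: x=[93.4000 97.0400 89.0800 60.0000 30.0400 11.5600 0.8800] k=[92 99 85 56 33 11 0]
t=12: x=[92.5600 97.3200 83.8000 56.4800 33.0800 11.8800 0.8800] k=[98 98 84 56 33 17 3]
t=13: x=[98.0000 96.8800 82.8800 56.4000 33.5600 17.1600 4.1200] k=[99 99 82 60 34 12 3]
t=14: x=[99.0000 97.6400 81.6000 59.6800 34.3200 13.0400 3.7200] k=[99 93 78 57 34 10 0]
t=15: x=[98.5200 92.2800 77.5200 56.8400 33.9200 11.1200 0.8000] k=[97 95 83 52 36 8 5]
t=16: x=[96.8400 94.2000 81.4800 53.2000 35.0400 10.0000 5.2400] k=[99 91 76 54 36 5 5]
t=17: x=[98.3600 90.4400 75.4400 54.3200 34.9600 7.4800 5.0000] k=[94 85 78 50 34 6 5]
t=18: x=[93.2800 85.1600 76.3200 50.9600 33.0400 8.1600 5.0800] k=[92 80 76 51 31 9 10]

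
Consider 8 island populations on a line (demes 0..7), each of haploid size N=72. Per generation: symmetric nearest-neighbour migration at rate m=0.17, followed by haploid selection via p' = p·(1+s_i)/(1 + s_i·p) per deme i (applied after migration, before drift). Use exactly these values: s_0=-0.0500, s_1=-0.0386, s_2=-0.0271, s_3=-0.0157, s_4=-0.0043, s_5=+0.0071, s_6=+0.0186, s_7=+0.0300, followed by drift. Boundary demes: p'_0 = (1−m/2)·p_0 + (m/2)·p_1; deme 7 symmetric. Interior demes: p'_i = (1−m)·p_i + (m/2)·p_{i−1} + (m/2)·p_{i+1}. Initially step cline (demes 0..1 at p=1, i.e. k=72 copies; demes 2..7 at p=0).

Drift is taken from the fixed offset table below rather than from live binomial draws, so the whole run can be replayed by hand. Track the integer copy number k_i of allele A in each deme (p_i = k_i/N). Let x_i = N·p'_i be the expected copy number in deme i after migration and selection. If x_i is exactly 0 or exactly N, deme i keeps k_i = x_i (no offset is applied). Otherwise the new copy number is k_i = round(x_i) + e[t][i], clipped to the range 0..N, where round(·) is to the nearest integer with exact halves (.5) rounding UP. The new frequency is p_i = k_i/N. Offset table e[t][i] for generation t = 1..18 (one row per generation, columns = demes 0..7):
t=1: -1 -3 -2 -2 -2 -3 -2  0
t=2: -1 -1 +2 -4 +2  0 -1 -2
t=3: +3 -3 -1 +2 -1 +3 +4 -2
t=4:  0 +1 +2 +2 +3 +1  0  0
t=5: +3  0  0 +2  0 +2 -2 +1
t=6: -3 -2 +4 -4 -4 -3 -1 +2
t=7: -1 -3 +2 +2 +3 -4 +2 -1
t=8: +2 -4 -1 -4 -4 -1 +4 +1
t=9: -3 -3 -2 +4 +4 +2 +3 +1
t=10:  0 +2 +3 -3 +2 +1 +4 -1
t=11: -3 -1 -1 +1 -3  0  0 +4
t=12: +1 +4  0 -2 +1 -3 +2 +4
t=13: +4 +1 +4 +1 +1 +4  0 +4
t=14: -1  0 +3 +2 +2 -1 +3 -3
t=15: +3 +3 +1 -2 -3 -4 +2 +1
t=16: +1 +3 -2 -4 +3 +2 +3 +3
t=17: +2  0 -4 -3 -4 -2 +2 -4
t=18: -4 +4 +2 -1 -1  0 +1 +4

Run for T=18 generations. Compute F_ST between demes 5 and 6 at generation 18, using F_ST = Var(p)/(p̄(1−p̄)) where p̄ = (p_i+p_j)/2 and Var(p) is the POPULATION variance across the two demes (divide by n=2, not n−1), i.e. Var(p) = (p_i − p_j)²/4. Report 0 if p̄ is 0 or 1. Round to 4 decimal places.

t=0: k=[72 72 0 0 0 0 0 0]
t=1: x=[72.0000 65.6559 5.9679 0.0000 0.0000 0.0000 0.0000 0.0000] k=[72 63 4 0 0 0 0 0]
t=2: x=[71.1952 58.3191 8.4676 0.3347 0.0000 0.0000 0.0000 0.0000] k=[70 57 10 0 0 0 0 0]
t=3: x=[68.7390 53.5755 12.8524 0.8368 0.0000 0.0000 0.0000 0.0000] k=[72 51 12 3 0 0 0 0]
t=4: x=[70.1235 48.8562 14.2336 3.4575 0.2539 0.0000 0.0000 0.0000] k=[70 50 16 5 3 0 0 0]
t=5: x=[68.1158 48.1869 17.5873 5.6816 2.9030 0.2568 0.0000 0.0000] k=[71 48 18 8 3 2 0 0]
t=6: x=[68.8962 46.7636 19.3093 8.3080 3.3263 1.9282 0.1732 0.0000] k=[66 45 23 4 0 0 0 0]
t=7: x=[63.8516 44.2467 22.8246 5.1982 0.3385 0.0000 0.0000 0.0000] k=[63 41 25 7 3 0 0 0]
t=8: x=[60.6481 40.8160 24.3850 8.0758 3.0723 0.2568 0.0000 0.0000] k=[63 37 23 4 0 0 0 0]
t=9: x=[60.2959 37.3130 22.1514 5.1982 0.3385 0.0000 0.0000 0.0000] k=[57 34 20 9 4 0 0 0]
t=10: x=[54.3711 34.0578 19.8575 9.3801 4.0684 0.3424 0.0000 0.0000] k=[54 36 23 6 6 1 0 0]
t=11: x=[51.7315 35.7165 22.2356 7.3400 5.5529 1.3493 0.0866 0.0000] k=[49 35 21 8 3 1 0 0]
t=12: x=[46.9793 34.2925 20.6777 8.5599 3.2416 1.0926 0.0866 0.0000] k=[48 38 21 7 4 0 2 0]
t=13: x=[46.3088 36.6971 20.8458 7.8240 3.8991 0.5136 1.6902 0.1751] k=[50 38 25 9 5 5 2 4]
t=14: x=[48.1694 37.2078 24.3007 9.8843 5.3187 4.7765 2.4686 3.9386] k=[47 37 27 12 7 4 5 1]
t=15: x=[45.2941 36.2917 26.1160 12.6838 7.1422 4.3689 4.6546 1.3794] k=[48 39 27 11 4 0 7 2]
t=16: x=[46.3951 38.0396 26.2004 11.6101 4.2378 0.9416 6.0818 2.4952] k=[47 41 24 8 7 3 9 5]
t=17: x=[45.6389 39.3640 23.6467 9.1479 6.7187 3.8759 8.2841 5.4880] k=[48 39 20 6 3 2 10 1]
t=18: x=[46.3951 37.4432 20.0254 6.8365 3.1570 2.7839 8.6949 1.8166] k=[42 41 22 6 2 3 10 6]

0.0288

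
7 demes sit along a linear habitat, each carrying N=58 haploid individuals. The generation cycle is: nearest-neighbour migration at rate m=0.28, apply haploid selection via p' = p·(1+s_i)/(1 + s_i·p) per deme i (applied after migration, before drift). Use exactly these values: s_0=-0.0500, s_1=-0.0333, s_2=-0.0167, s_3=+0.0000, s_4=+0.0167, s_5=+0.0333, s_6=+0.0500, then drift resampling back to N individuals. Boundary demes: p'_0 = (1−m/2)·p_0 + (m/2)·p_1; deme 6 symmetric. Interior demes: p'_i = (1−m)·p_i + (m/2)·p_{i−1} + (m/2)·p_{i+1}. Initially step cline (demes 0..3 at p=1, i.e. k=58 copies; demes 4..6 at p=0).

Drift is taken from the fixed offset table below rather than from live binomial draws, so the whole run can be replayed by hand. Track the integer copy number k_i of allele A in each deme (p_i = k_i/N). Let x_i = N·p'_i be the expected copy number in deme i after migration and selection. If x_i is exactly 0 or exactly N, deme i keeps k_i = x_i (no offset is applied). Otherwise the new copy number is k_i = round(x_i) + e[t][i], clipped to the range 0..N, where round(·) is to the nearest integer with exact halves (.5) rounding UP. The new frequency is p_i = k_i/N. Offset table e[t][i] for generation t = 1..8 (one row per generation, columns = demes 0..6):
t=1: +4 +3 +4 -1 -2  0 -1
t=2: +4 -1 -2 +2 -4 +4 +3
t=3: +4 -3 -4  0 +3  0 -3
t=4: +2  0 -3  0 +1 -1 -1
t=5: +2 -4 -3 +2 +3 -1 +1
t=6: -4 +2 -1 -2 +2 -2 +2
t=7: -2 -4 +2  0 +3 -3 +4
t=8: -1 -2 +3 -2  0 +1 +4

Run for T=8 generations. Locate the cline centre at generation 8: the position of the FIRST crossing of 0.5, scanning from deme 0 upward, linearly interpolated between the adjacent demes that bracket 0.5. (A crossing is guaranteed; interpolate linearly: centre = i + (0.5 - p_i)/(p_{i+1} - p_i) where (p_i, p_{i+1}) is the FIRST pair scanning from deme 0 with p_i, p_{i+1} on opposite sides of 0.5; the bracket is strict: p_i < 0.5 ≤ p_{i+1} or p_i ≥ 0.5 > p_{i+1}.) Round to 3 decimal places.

3.500

t=0: k=[58 58 58 58 0 0 0]
t=1: x=[58.0000 58.0000 58.0000 49.8800 8.2363 0.0000 0.0000] k=[58 58 58 49 6 0 0]
t=2: x=[58.0000 58.0000 56.7191 44.2400 11.3302 0.8676 0.0000] k=[58 58 55 46 7 5 0]
t=3: x=[58.0000 57.5656 54.0992 41.8000 12.3401 4.7201 0.7346] k=[58 55 50 42 15 5 0]
t=4: x=[57.5581 54.6136 49.4581 39.3400 17.5823 5.8706 0.7346] k=[58 55 46 39 19 5 0]
t=5: x=[57.5581 54.0368 46.1217 37.1800 20.0568 6.4453 0.7346] k=[58 50 43 39 23 5 2]
t=6: x=[56.8222 49.9070 43.2354 37.3200 22.9493 7.3066 2.5357] k=[53 52 42 35 25 5 5]
t=7: x=[52.6146 50.5222 42.2274 34.5800 23.8322 8.0238 5.2275] k=[51 47 44 35 27 5 9]
t=8: x=[50.0963 46.8379 42.9733 35.1400 25.2759 8.8836 8.7980] k=[49 45 46 33 25 10 13]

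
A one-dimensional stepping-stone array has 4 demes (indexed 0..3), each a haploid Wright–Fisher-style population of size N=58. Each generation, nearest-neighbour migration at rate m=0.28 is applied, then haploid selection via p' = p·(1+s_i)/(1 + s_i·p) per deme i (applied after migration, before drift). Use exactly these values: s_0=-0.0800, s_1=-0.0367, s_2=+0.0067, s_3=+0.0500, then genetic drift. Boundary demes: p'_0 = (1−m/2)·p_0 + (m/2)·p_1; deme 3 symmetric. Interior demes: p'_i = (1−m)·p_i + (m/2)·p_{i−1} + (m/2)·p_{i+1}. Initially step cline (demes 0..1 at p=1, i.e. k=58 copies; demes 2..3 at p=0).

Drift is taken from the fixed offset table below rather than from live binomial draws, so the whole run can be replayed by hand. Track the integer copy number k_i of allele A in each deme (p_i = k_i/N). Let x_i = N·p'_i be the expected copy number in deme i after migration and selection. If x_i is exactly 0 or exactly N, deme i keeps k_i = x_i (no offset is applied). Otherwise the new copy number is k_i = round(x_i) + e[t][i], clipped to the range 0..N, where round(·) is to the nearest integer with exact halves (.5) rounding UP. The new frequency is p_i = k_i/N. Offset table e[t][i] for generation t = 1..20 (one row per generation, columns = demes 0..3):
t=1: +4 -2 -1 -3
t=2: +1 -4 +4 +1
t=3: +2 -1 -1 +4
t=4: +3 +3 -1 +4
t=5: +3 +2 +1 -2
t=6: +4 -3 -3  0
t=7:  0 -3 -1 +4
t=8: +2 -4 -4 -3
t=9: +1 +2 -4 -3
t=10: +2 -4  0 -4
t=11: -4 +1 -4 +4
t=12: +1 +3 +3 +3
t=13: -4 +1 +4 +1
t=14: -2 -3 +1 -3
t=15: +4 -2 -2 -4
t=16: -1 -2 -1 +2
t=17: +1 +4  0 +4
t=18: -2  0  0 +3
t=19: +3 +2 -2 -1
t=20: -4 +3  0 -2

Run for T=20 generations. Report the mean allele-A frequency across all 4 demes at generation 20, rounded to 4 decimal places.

0.4526

t=0: k=[58 58 0 0]
t=1: x=[58.0000 49.6154 8.1667 0.0000] k=[58 48 7 0]
t=2: x=[56.4814 43.2526 11.8227 1.0281] k=[57 39 16 2]
t=3: x=[54.1940 37.8107 17.3411 4.1439] k=[56 37 16 8]
t=4: x=[52.9699 36.2138 17.9025 9.5013] k=[56 39 17 14]
t=5: x=[53.2702 37.8107 19.7469 14.9551] k=[56 40 21 13]
t=6: x=[53.4204 39.1068 22.6321 14.6477] k=[57 36 20 15]
t=7: x=[53.7425 36.1936 21.6305 16.2649] k=[54 33 21 20]
t=8: x=[50.5342 33.7340 22.6321 20.7861] k=[53 30 19 18]
t=9: x=[49.1740 31.1416 20.4884 18.7537] k=[50 33 16 16]
t=10: x=[46.8903 32.4668 18.4639 16.5714] k=[49 28 18 13]
t=11: x=[45.2500 28.9979 18.7847 14.2171] k=[41 30 15 18]
t=12: x=[38.3928 28.8979 17.6018 18.1834] k=[39 32 21 21]
t=13: x=[36.9142 30.9009 22.6321 21.6579] k=[33 32 27 23]
t=14: x=[31.6665 30.9009 27.2364 24.2456] k=[30 28 28 21]
t=15: x=[28.5112 27.7385 27.1164 22.6498] k=[33 26 25 19]
t=16: x=[30.8196 26.3017 24.3943 20.4817] k=[30 24 23 22]
t=17: x=[27.9514 24.1713 23.0927 22.8116] k=[29 28 23 27]
t=18: x=[27.6519 26.9000 24.3543 27.1433] k=[26 27 24 30]
t=19: x=[24.9483 25.9030 25.3553 29.8672] k=[28 28 23 29]
t=20: x=[26.7948 26.7604 24.6346 28.8672] k=[23 30 25 27]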